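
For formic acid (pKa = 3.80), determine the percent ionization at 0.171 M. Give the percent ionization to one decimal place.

HCOOH ⇌ HCOO- + H+; let x = [H+] at equilibrium.
Ka = 10^(−3.80) = 1.58 × 10^-4
x ≈ √(Ka·C₀) = √(1.58 × 10^-4 × 0.171) = 5.20 × 10^-3 M
Fraction ionized = 5.20 × 10^-3 / 0.171 = 0.0304 → 3.0%

3.0%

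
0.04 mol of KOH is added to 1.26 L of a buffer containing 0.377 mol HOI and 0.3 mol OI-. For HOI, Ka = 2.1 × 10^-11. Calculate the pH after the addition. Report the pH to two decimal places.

After neutralization: n(HOI) = 0.337 mol, n(OI-) = 0.34 mol.
pKa = −log(2.1 × 10^-11) = 10.678
Henderson–Hasselbalch with mole ratio 0.34/0.337: pH = 10.678 + (+0.004)

pH = 10.68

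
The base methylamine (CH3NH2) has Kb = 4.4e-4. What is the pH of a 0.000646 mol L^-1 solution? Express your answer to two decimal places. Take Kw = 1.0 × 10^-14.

CH3NH2 + H2O ⇌ CH3NH3+ + OH-
Kb = x²/(0.000646 − x) = 4.4 × 10^-4
x is not negligible relative to C₀; solve x² + 0.00044·x − 2.84e-07 = 0.
x = [−0.00044 + √(0.00044² + 1.14e-06)]/2 = 3.57 × 10^-4 M
pOH = 3.45, so pH = 14.00 − pOH = 10.55

pH = 10.55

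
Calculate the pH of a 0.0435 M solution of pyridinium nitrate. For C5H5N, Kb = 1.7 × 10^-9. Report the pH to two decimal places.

pH = 3.30

C5H5NH+ is the conjugate acid of the weak base C5H5N.
Ka = Kw/Kb = 1.0×10^-14 / 1.7 × 10^-9 = 5.88 × 10^-6
Ka = x²/(0.0435 − x) = 5.88 × 10^-6
Neglecting x in the denominator: x = √(5.88 × 10^-6 × 0.0435) = 5.06 × 10^-4 M
Check: 1.2% ionized — well under 5%, approximation valid.
pH = −log[H+] = −log(5.06 × 10^-4) = 3.30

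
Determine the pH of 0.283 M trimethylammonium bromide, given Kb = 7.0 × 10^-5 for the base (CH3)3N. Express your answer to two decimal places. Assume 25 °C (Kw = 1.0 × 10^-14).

pH = 5.20

(CH3)3NH+ is the conjugate acid of the weak base (CH3)3N.
Ka = Kw/Kb = 1.0×10^-14 / 7.0 × 10^-5 = 1.43 × 10^-10
From the ICE table, Ka = x²/(0.283 − x) = 1.43 × 10^-10.
Assume x ≪ 0.283: x ≈ √(1.43 × 10^-10 × 0.283) = 6.36 × 10^-6 M
(x/C₀ = 0.0022% < 5%, so the approximation holds.)
pH = −log(6.36 × 10^-6) = 5.20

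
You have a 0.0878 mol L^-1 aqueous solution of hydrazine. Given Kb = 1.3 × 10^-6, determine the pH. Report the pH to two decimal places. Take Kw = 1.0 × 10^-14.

N2H4 + H2O ⇌ N2H5+ + OH-
From the ICE table, Kb = [OH-]²/(0.0878 − [OH-]) = 1.3 × 10^-6.
Assume [OH-] ≪ 0.0878: [OH-] ≈ √(1.3 × 10^-6 × 0.0878) = 3.38 × 10^-4 M
pOH = −log(3.38 × 10^-4) = 3.47; pH = 14.00 − 3.47 = 10.53

pH = 10.53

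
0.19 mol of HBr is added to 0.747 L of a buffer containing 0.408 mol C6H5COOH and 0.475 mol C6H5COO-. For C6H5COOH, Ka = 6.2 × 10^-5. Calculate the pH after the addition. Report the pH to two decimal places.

pH = 3.89

Added H+ converts C6H5COO- to C6H5COOH: C6H5COOH → 0.598 mol, C6H5COO- → 0.285 mol.
pKa = −log(6.2 × 10^-5) = 4.208
pH = pKa + log(n_C6H5COO-/n_C6H5COOH) = 4.208 + log(0.285/0.598) = 4.208 + (-0.322)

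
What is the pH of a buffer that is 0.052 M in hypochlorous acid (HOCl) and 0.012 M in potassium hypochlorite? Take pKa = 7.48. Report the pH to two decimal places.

pH = 6.84

pH = pKa + log([A⁻]/[HA]) = 7.48 + log(0.012/0.052)
pH = 7.48 + (-0.637) = 6.84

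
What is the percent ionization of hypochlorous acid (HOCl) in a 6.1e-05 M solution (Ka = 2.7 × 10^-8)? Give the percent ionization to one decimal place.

2.1%

HOCl ⇌ OCl- + H+; let x = [H+] at equilibrium.
x ≈ √(Ka·C₀) = √(2.7 × 10^-8 × 6.1e-05) = 1.28 × 10^-6 M
Fraction ionized = 1.28 × 10^-6 / 6.1e-05 = 0.0210 → 2.1%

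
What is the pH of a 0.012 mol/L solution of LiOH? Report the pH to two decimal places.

pH = 12.08

LiOH is a strong base; [OH-] = 0.012 M.
pOH = -log(0.012) = 1.92
pH = 14.00 - 1.92 = 12.08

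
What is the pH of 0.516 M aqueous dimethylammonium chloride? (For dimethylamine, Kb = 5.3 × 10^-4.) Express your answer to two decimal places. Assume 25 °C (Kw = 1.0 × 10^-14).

pH = 5.51

(CH3)2NH2+ is the conjugate acid of the weak base (CH3)2NH.
Ka = Kw/Kb = 1.0×10^-14 / 5.3 × 10^-4 = 1.89 × 10^-11
From the ICE table, Ka = x²/(0.516 − x) = 1.89 × 10^-11.
Neglecting x in the denominator: x = √(1.89 × 10^-11 × 0.516) = 3.12 × 10^-6 M
(x/C₀ = 0.00061% < 5%, so the approximation holds.)
pH = −log(3.12 × 10^-6) = 5.51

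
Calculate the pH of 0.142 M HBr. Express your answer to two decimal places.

pH = 0.85

HBr is a strong acid and dissociates completely, so [H+] = 0.142 M.
pH = -log(0.142) = 0.85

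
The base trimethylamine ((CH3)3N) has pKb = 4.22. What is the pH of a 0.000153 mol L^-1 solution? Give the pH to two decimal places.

pH = 9.85

(CH3)3N + H2O ⇌ (CH3)3NH+ + OH-
Kb = 10^(−4.22) = 6.03 × 10^-5
Kb = [OH-]²/(0.000153 − [OH-]) = 6.03 × 10^-5
The 5% rule fails; solving [OH-]² + Kb·[OH-] − Kb·C₀ = 0 exactly:
[OH-] = (−Kb + √(Kb² + 4·Kb·C₀))/2 = 7.05 × 10^-5 M
pOH = −log(7.05 × 10^-5) = 4.15; pH = 14.00 − 4.15 = 9.85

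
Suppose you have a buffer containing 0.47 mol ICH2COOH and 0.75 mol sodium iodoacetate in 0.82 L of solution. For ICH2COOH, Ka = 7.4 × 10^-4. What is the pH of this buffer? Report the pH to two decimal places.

pH = 3.33

pKa = −log(7.4 × 10^-4) = 3.131
Henderson–Hasselbalch: pH = pKa + log([ICH2COO-]/[ICH2COOH]) = 3.131 + log(0.75/0.47)
pH = 3.131 + (+0.203) = 3.33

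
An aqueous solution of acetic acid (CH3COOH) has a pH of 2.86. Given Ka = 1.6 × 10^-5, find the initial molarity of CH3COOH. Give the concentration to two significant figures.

C₀ = 1.2 × 10^-1 M

[H+] = 10^(-2.86) = 1.38 × 10^-3 M = x
Ka = x²/(C₀ − x) ⇒ C₀ = x + x²/Ka
C₀ = 1.38 × 10^-3 + (1.38 × 10^-3)²/(1.6 × 10^-5) = 1.20 × 10^-1 M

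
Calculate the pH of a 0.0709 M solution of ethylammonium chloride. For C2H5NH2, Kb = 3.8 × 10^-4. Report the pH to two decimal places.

C2H5NH3+ is the conjugate acid of the weak base C2H5NH2.
Ka = Kw/Kb = 1.0×10^-14 / 3.8 × 10^-4 = 2.63 × 10^-11
Ka = [H+]²/(0.0709 − [H+]) = 2.63 × 10^-11
Since Ka ≪ C₀, [H+] ≈ √(Ka·C₀) = 1.37 × 10^-6 M.
Check: 0.0019% ionized — well under 5%, approximation valid.
pH = −log[H+] = −log(1.37 × 10^-6) = 5.86

pH = 5.86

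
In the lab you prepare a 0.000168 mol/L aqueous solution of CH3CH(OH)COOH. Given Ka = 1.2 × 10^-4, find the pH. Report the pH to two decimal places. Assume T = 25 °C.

CH3CH(OH)COOH ⇌ CH3CH(OH)COO- + H+
Ka = [H+]²/(0.000168 − [H+]) = 1.2 × 10^-4
[H+] is not negligible relative to C₀; solve [H+]² + 0.00012·[H+] − 2.02e-08 = 0.
[H+] = [−0.00012 + √(0.00012² + 8.06e-08)]/2 = 9.41 × 10^-5 M
pH = −log[H+] = −log(9.41 × 10^-5) = 4.03

pH = 4.03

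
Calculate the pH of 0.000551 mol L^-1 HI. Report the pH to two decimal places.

HI is a strong acid and dissociates completely, so [H+] = 0.000551 M.
pH = -log(0.000551) = 3.26

pH = 3.26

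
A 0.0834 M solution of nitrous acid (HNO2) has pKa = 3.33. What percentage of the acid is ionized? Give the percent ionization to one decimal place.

HNO2 ⇌ NO2- + H+; let x = [H+] at equilibrium.
Ka = 10^(−3.33) = 4.68 × 10^-4
Ka = x²/(C₀ − x); solving the quadratic gives x = 6.02 × 10^-3 M.
Fraction ionized = 6.02 × 10^-3 / 0.0834 = 0.0722 → 7.2%

7.2%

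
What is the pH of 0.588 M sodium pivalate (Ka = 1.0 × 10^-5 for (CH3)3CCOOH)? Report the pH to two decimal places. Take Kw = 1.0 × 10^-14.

pH = 9.38

(CH3)3CCOO- is the conjugate base of the weak acid (CH3)3CCOOH.
Kb = Kw/Ka = 1.0×10^-14 / 1.0 × 10^-5 = 1.00 × 10^-9
From the ICE table, Kb = [OH-]²/(0.588 − [OH-]) = 1.00 × 10^-9.
Neglecting [OH-] in the denominator: [OH-] = √(1.00 × 10^-9 × 0.588) = 2.42 × 10^-5 M
([OH-]/C₀ = 0.0041% < 5%, so the approximation holds.)
pOH = −log(2.42 × 10^-5) = 4.62; pH = 14.00 − 4.62 = 9.38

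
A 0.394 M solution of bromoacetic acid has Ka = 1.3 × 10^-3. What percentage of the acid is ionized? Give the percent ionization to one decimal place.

BrCH2COOH ⇌ BrCH2COO- + H+; let x = [H+] at equilibrium.
Solve x² + 0.0013x − 0.000512 = 0 → x = 2.20 × 10^-2 M
% ionization = x/C₀ × 100% = 2.20 × 10^-2/0.394 × 100% = 5.6%

5.6%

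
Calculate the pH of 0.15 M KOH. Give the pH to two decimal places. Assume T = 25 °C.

KOH is a strong base; [OH-] = 0.15 M.
pOH = -log(0.15) = 0.82
pH = 14.00 - 0.82 = 13.18

pH = 13.18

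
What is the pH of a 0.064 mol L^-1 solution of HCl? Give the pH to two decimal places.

pH = 1.19

HCl is a strong acid and dissociates completely, so [H+] = 0.064 M.
pH = -log(0.064) = 1.19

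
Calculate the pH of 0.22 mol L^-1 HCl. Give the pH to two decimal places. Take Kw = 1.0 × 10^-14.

pH = 0.66

HCl is a strong acid and dissociates completely, so [H+] = 0.22 M.
pH = -log(0.22) = 0.66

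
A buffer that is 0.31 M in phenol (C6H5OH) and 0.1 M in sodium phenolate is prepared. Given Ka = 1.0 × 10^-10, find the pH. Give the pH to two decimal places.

pKa = −log(1.0 × 10^-10) = 10.000
Using pH = pKa + log([base]/[acid]) with [base]/[acid] = 0.1/0.31:
pH = 10.000 + (-0.491) = 9.51

pH = 9.51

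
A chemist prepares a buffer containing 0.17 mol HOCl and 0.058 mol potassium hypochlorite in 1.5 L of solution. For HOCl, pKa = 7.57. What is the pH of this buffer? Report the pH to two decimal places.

pH = 7.10

Henderson–Hasselbalch: pH = pKa + log([OCl-]/[HOCl]) = 7.57 + log(0.058/0.17)
pH = 7.57 + (-0.467) = 7.10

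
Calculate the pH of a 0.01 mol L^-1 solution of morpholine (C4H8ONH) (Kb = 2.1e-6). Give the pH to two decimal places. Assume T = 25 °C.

pH = 10.16

C4H8ONH + H2O ⇌ C4H8ONH2+ + OH-
Kb = x²/(0.01 − x) = 2.1 × 10^-6
Assume x ≪ 0.01: x ≈ √(2.1 × 10^-6 × 0.01) = 1.45 × 10^-4 M
Check: 1.4% ionized — well under 5%, approximation valid.
pOH = 3.84, so pH = 14.00 − pOH = 10.16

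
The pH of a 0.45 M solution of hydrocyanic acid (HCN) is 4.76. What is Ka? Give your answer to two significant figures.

Ka = 6.7 × 10^-10

[H+] = 10^(-4.76) = 1.74 × 10^-5 M
At equilibrium [HA] = 0.45 − 1.74 × 10^-5 = 4.50 × 10^-1 M
Ka = [H+][A-]/[HA] = (1.74 × 10^-5)² / 4.50 × 10^-1 = 6.7 × 10^-10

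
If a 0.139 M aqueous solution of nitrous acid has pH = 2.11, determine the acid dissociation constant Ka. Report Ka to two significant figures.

[H+] = 10^(-2.11) = 7.76 × 10^-3 M
At equilibrium [HA] = 0.139 − 7.76 × 10^-3 = 1.31 × 10^-1 M
Ka = [H+][A-]/[HA] = (7.76 × 10^-3)² / 1.31 × 10^-1 = 4.6 × 10^-4

Ka = 4.6 × 10^-4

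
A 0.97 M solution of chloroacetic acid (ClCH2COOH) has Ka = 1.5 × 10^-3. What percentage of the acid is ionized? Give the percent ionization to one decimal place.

ClCH2COOH ⇌ ClCH2COO- + H+; let x = [H+] at equilibrium.
x ≈ √(Ka·C₀) = √(1.5 × 10^-3 × 0.97) = 3.81 × 10^-2 M
Fraction ionized = 3.81 × 10^-2 / 0.97 = 0.0393 → 3.9%

3.9%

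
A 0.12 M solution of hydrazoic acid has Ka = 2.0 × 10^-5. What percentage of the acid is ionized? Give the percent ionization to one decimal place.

HN3 ⇌ N3- + H+; let x = [H+] at equilibrium.
x ≈ √(Ka·C₀) = √(2.0 × 10^-5 × 0.12) = 1.55 × 10^-3 M
% ionization = x/C₀ × 100% = 1.55 × 10^-3/0.12 × 100% = 1.3%

1.3%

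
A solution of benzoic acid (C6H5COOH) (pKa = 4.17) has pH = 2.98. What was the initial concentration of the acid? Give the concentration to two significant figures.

C₀ = 1.7 × 10^-2 M

[H+] = 10^(-2.98) = 1.05 × 10^-3 M = x
Ka = 10^(−4.17) = 6.76 × 10^-5
Ka = x²/(C₀ − x) ⇒ C₀ = x + x²/Ka
C₀ = 1.05 × 10^-3 + (1.05 × 10^-3)²/(6.76 × 10^-5) = 1.74 × 10^-2 M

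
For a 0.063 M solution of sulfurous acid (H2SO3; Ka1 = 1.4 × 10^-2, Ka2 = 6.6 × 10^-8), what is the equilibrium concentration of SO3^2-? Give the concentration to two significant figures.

6.6 × 10^-8 M

First ionization gives [H+] ≈ [HSO3-] = 2.35 × 10^-2 M.
Second step: Ka2 = [H+][SO3^2-]/[HSO3-] ≈ [SO3^2-] (since [H+] ≈ [HSO3-]).
So [SO3^2-] ≈ Ka2.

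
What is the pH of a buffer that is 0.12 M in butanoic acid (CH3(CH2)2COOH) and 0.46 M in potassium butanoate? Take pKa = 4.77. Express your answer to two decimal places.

Using pH = pKa + log([base]/[acid]) with [base]/[acid] = 0.46/0.12:
pH = 4.77 + (+0.584) = 5.35

pH = 5.35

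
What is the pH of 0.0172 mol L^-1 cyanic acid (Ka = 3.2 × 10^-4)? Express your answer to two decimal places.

pH = 2.66

HOCN ⇌ OCN- + H+
Ka = [H+]²/(0.0172 − [H+]) = 3.2 × 10^-4
The 5% rule fails; solving [H+]² + Ka·[H+] − Ka·C₀ = 0 exactly:
[H+] = [−0.00032 + √(0.00032² + 2.2e-05)]/2 = 2.19 × 10^-3 M
pH = −log(2.19 × 10^-3) = 2.66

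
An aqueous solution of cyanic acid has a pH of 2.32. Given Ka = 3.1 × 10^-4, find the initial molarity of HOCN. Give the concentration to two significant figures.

C₀ = 7.9 × 10^-2 M

[H+] = 10^(-2.32) = 4.79 × 10^-3 M = x
Ka = x²/(C₀ − x) ⇒ C₀ = x + x²/Ka
C₀ = 4.79 × 10^-3 + (4.79 × 10^-3)²/(3.1 × 10^-4) = 7.88 × 10^-2 M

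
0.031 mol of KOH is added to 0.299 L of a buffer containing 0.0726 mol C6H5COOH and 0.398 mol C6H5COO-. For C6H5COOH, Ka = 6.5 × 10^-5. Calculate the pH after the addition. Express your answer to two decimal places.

pH = 5.20

OH- converts C6H5COOH to C6H5COO-: C6H5COOH → 0.0416 mol, C6H5COO- → 0.429 mol.
pKa = −log(6.5 × 10^-5) = 4.187
pH = pKa + log([A⁻]/[HA]) = 4.187 + log(0.429/0.0416) = 4.187 +1.013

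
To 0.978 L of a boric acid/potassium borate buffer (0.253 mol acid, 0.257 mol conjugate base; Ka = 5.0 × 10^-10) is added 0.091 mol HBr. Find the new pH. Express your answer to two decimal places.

After neutralization: n(B(OH)3) = 0.344 mol, n(B(OH)4-) = 0.166 mol.
pKa = −log(5.0 × 10^-10) = 9.301
pH = pKa + log(n_B(OH)4-/n_B(OH)3) = 9.301 + log(0.166/0.344) = 9.301 + (-0.316)

pH = 8.98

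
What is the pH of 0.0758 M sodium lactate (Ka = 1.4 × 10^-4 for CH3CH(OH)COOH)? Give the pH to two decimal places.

pH = 8.37

CH3CH(OH)COO- is the conjugate base of the weak acid CH3CH(OH)COOH.
Kb = Kw/Ka = 1.0×10^-14 / 1.4 × 10^-4 = 7.14 × 10^-11
Kb = [OH-]²/(0.0758 − [OH-]) = 7.14 × 10^-11
Neglecting [OH-] in the denominator: [OH-] = √(7.14 × 10^-11 × 0.0758) = 2.33 × 10^-6 M
Check: 0.0031% ionized — well under 5%, approximation valid.
pOH = −log(2.33 × 10^-6) = 5.63; pH = 14.00 − 5.63 = 8.37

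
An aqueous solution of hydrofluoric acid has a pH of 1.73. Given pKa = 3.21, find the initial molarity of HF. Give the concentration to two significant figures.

C₀ = 5.8 × 10^-1 M

[H+] = 10^(-1.73) = 1.86 × 10^-2 M = x
Ka = 10^(−3.21) = 6.17 × 10^-4
Ka = x²/(C₀ − x) ⇒ C₀ = x + x²/Ka
C₀ = 1.86 × 10^-2 + (1.86 × 10^-2)²/(6.17 × 10^-4) = 5.79 × 10^-1 M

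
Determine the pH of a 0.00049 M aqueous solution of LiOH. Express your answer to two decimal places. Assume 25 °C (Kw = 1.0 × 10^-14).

pH = 10.69

LiOH is a strong base; [OH-] = 0.00049 M.
pOH = -log(0.00049) = 3.31
pH = 14.00 - 3.31 = 10.69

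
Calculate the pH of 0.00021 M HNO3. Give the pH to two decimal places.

pH = 3.68

HNO3 is a strong acid and dissociates completely, so [H+] = 0.00021 M.
pH = -log(0.00021) = 3.68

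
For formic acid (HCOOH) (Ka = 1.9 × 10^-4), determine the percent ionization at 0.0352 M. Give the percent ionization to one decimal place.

HCOOH ⇌ HCOO- + H+; let x = [H+] at equilibrium.
Solve x² + 0.00019x − 6.69e-06 = 0 → x = 2.49 × 10^-3 M
Fraction ionized = 2.49 × 10^-3 / 0.0352 = 0.0707 → 7.1%

7.1%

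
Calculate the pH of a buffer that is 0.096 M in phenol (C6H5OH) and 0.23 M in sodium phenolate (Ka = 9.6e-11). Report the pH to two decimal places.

pH = 10.40

pKa = −log(9.6 × 10^-11) = 10.018
pH = pKa + log([A⁻]/[HA]) = 10.018 + log(0.23/0.096)
pH = 10.018 + (+0.379) = 10.40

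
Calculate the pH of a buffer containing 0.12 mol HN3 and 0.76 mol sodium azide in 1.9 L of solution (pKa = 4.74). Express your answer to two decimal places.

pH = 5.54

Henderson–Hasselbalch: pH = pKa + log([N3-]/[HN3]) = 4.74 + log(0.76/0.12)
pH = 4.74 + (+0.802) = 5.54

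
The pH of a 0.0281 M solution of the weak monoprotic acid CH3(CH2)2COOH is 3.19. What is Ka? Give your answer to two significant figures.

[H+] = 10^(-3.19) = 6.46 × 10^-4 M
At equilibrium [HA] = 0.0281 − 6.46 × 10^-4 = 2.75 × 10^-2 M
Ka = [H+][A-]/[HA] = (6.46 × 10^-4)² / 2.75 × 10^-2 = 1.5 × 10^-5

Ka = 1.5 × 10^-5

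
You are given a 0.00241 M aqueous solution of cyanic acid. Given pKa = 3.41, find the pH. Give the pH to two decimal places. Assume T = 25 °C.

HOCN ⇌ OCN- + H+
Ka = 10^(−3.41) = 3.89 × 10^-4
Ka = [H+]²/(0.00241 − [H+]) = 3.89 × 10^-4
[H+] is not negligible relative to C₀; solve [H+]² + 0.000389·[H+] − 9.37e-07 = 0.
[H+] = (−Ka + √(Ka² + 4·Ka·C₀))/2 = 7.93 × 10^-4 M
pH = −log(7.93 × 10^-4) = 3.10

pH = 3.10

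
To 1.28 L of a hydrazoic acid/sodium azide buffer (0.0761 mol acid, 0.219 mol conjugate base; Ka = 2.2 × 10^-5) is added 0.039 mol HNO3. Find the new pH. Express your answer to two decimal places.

Added H+ converts N3- to HN3: HN3 → 0.115 mol, N3- → 0.18 mol.
pKa = −log(2.2 × 10^-5) = 4.658
Henderson–Hasselbalch with mole ratio 0.18/0.115: pH = 4.658 + (+0.195)

pH = 4.85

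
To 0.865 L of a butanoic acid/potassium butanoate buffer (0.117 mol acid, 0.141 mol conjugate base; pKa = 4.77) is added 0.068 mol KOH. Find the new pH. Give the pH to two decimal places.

pH = 5.40

After neutralization: n(CH3(CH2)2COOH) = 0.049 mol, n(CH3(CH2)2COO-) = 0.209 mol.
Henderson–Hasselbalch with mole ratio 0.209/0.049: pH = 4.77 + (+0.630)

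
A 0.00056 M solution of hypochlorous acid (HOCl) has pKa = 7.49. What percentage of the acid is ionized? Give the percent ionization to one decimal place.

0.8%

HOCl ⇌ OCl- + H+; let x = [H+] at equilibrium.
Ka = 10^(−7.49) = 3.24 × 10^-8
x ≈ √(Ka·C₀) = √(3.24 × 10^-8 × 0.00056) = 4.26 × 10^-6 M
Fraction ionized = 4.26 × 10^-6 / 0.00056 = 0.0076 → 0.8%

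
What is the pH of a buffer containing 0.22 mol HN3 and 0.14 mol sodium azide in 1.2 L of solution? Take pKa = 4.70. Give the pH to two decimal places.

Henderson–Hasselbalch: pH = pKa + log([N3-]/[HN3]) = 4.70 + log(0.14/0.22)
pH = 4.70 + (-0.196) = 4.50

pH = 4.50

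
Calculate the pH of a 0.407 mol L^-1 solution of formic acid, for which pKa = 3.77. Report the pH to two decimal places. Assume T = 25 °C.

HCOOH ⇌ HCOO- + H+
Ka = 10^(−3.77) = 1.70 × 10^-4
From the ICE table, Ka = [H+]²/(0.407 − [H+]) = 1.70 × 10^-4.
Assume [H+] ≪ 0.407: [H+] ≈ √(1.70 × 10^-4 × 0.407) = 8.32 × 10^-3 M
pH = −log[H+] = −log(8.32 × 10^-3) = 2.08

pH = 2.08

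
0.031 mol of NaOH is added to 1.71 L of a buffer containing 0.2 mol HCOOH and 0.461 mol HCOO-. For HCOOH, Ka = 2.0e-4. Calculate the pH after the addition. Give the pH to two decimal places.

After neutralization: n(HCOOH) = 0.169 mol, n(HCOO-) = 0.492 mol.
pKa = −log(2.0 × 10^-4) = 3.699
Henderson–Hasselbalch with mole ratio 0.492/0.169: pH = 3.699 + (+0.464)

pH = 4.16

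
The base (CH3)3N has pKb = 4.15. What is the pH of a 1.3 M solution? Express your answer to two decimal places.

(CH3)3N + H2O ⇌ (CH3)3NH+ + OH-
Kb = 10^(−4.15) = 7.08 × 10^-5
From the ICE table, Kb = [OH-]²/(1.3 − [OH-]) = 7.08 × 10^-5.
Assume [OH-] ≪ 1.3: [OH-] ≈ √(7.08 × 10^-5 × 1.3) = 9.59 × 10^-3 M
([OH-]/C₀ = 0.74% < 5%, so the approximation holds.)
pOH = −log(9.59 × 10^-3) = 2.02; pH = 14.00 − 2.02 = 11.98

pH = 11.98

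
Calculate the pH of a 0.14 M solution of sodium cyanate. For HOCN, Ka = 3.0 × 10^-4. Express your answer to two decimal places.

pH = 8.33

OCN- is the conjugate base of the weak acid HOCN.
Kb = Kw/Ka = 1.0×10^-14 / 3.0 × 10^-4 = 3.33 × 10^-11
From the ICE table, Kb = [OH-]²/(0.14 − [OH-]) = 3.33 × 10^-11.
Since Kb ≪ C₀, [OH-] ≈ √(Kb·C₀) = 2.16 × 10^-6 M.
pOH = −log(2.16 × 10^-6) = 5.67; pH = 14.00 − 5.67 = 8.33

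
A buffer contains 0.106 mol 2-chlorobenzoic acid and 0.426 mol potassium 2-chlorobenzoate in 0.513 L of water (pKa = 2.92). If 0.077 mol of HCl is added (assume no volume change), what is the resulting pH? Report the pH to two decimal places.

After neutralization: n(ClC6H4COOH) = 0.183 mol, n(ClC6H4COO-) = 0.349 mol.
pH = pKa + log([A⁻]/[HA]) = 2.92 + log(0.349/0.183) = 2.92 +0.280

pH = 3.20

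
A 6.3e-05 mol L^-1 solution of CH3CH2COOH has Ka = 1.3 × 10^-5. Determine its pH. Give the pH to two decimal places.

pH = 4.64

CH3CH2COOH ⇌ CH3CH2COO- + H+
From the ICE table, Ka = x²/(6.3e-05 − x) = 1.3 × 10^-5.
x is not negligible relative to C₀; solve x² + 1.3e-05·x − 8.19e-10 = 0.
x = [−1.3e-05 + √(1.3e-05² + 3.28e-09)]/2 = 2.28 × 10^-5 M
pH = −log(2.28 × 10^-5) = 4.64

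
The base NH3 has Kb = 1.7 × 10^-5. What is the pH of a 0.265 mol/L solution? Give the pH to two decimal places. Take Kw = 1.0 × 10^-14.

NH3 + H2O ⇌ NH4+ + OH-
Kb = [OH-]²/(0.265 − [OH-]) = 1.7 × 10^-5
Neglecting [OH-] in the denominator: [OH-] = √(1.7 × 10^-5 × 0.265) = 2.12 × 10^-3 M
Check: 0.8% ionized — well under 5%, approximation valid.
pOH = −log(2.12 × 10^-3) = 2.67; pH = 14.00 − 2.67 = 11.33

pH = 11.33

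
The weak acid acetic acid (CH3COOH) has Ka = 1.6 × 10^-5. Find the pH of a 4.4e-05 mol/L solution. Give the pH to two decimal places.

CH3COOH ⇌ CH3COO- + H+
Ka = x²/(4.4e-05 − x) = 1.6 × 10^-5
The 5% rule fails; solving x² + Ka·x − Ka·C₀ = 0 exactly:
x = [−1.6e-05 + √(1.6e-05² + 2.82e-09)]/2 = 1.97 × 10^-5 M
pH = −log[H+] = −log(1.97 × 10^-5) = 4.71

pH = 4.71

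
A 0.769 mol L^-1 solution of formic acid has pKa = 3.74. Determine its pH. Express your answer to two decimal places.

pH = 1.93

HCOOH ⇌ HCOO- + H+
Ka = 10^(−3.74) = 1.82 × 10^-4
Let x = [H+] at equilibrium. Ka = x²/(0.769 − x).
Neglecting x in the denominator: x = √(1.82 × 10^-4 × 0.769) = 1.18 × 10^-2 M
pH = −log[H+] = −log(1.18 × 10^-2) = 1.93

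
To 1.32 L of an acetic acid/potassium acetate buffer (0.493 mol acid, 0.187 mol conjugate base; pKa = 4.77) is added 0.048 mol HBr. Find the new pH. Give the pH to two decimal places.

pH = 4.18

Added H+ converts CH3COO- to CH3COOH: CH3COOH → 0.541 mol, CH3COO- → 0.139 mol.
pH = pKa + log([A⁻]/[HA]) = 4.77 + log(0.139/0.541) = 4.77 -0.590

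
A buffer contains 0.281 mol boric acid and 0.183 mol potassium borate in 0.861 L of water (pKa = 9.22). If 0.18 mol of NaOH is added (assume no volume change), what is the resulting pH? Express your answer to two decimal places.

OH- converts B(OH)3 to B(OH)4-: B(OH)3 → 0.101 mol, B(OH)4- → 0.363 mol.
Henderson–Hasselbalch with mole ratio 0.363/0.101: pH = 9.22 + (+0.556)

pH = 9.78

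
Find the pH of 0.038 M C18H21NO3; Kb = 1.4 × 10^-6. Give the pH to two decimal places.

C18H21NO3 + H2O ⇌ C18H22NO3+ + OH-
From the ICE table, Kb = [OH-]²/(0.038 − [OH-]) = 1.4 × 10^-6.
Since Kb ≪ C₀, [OH-] ≈ √(Kb·C₀) = 2.31 × 10^-4 M.
Check: 0.61% ionized — well under 5%, approximation valid.
pOH = 3.64, so pH = 14.00 − pOH = 10.36

pH = 10.36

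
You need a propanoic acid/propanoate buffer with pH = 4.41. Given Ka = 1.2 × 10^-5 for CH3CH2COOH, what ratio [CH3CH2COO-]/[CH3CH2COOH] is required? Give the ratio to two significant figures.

pKa = -log(1.2 × 10^-5) = 4.921
pH = pKa + log(r) ⇒ log(r) = 4.41 − 4.921 = -0.511
r = [CH3CH2COO-]/[CH3CH2COOH] = 10^(-0.511) = 0.308

ratio = 0.31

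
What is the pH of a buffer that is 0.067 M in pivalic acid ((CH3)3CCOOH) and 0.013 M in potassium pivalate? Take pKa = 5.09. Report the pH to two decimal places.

pH = 4.38

Using pH = pKa + log([base]/[acid]) with [base]/[acid] = 0.013/0.067:
pH = 5.09 + (-0.712) = 4.38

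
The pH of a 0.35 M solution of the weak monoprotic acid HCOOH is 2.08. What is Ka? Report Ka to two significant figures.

[H+] = 10^(-2.08) = 8.32 × 10^-3 M
At equilibrium [HA] = 0.35 − 8.32 × 10^-3 = 3.42 × 10^-1 M
Ka = [H+][A-]/[HA] = (8.32 × 10^-3)² / 3.42 × 10^-1 = 2.0 × 10^-4

Ka = 2.0 × 10^-4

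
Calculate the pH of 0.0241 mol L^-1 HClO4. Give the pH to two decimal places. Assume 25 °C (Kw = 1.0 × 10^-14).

HClO4 is a strong acid and dissociates completely, so [H+] = 0.0241 M.
pH = -log(0.0241) = 1.62

pH = 1.62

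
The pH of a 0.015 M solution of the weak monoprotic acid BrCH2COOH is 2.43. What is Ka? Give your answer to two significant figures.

[H+] = 10^(-2.43) = 3.72 × 10^-3 M
At equilibrium [HA] = 0.015 − 3.72 × 10^-3 = 1.13 × 10^-2 M
Ka = [H+][A-]/[HA] = (3.72 × 10^-3)² / 1.13 × 10^-2 = 1.2 × 10^-3

Ka = 1.2 × 10^-3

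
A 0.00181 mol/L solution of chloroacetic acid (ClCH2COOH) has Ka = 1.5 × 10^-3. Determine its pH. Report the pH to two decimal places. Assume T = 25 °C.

pH = 2.97

ClCH2COOH ⇌ ClCH2COO- + H+
Ka = x²/(0.00181 − x) = 1.5 × 10^-3
Here C₀/Ka ≈ 1.21, so the small-x approximation fails. Use the quadratic:
x = [−0.0015 + √(0.0015² + 1.09e-05)]/2 = 1.06 × 10^-3 M
pH = −log[H+] = −log(1.06 × 10^-3) = 2.97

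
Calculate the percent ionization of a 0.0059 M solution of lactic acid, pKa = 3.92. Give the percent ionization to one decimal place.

CH3CH(OH)COOH ⇌ CH3CH(OH)COO- + H+; let x = [H+] at equilibrium.
Ka = 10^(−3.92) = 1.20 × 10^-4
Ka = x²/(C₀ − x); solving the quadratic gives x = 7.84 × 10^-4 M.
% ionization = x/C₀ × 100% = 7.84 × 10^-4/0.0059 × 100% = 13.3%

13.3%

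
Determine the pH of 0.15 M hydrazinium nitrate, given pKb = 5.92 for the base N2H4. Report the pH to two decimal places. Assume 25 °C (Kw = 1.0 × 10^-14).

N2H5+ is the conjugate acid of the weak base N2H4.
Kb = 10^(−5.92) = 1.20 × 10^-6
Ka = Kw/Kb = 1.0×10^-14 / 1.20 × 10^-6 = 8.33 × 10^-9
Ka = x²/(0.15 − x) = 8.33 × 10^-9
Since Ka ≪ C₀, x ≈ √(Ka·C₀) = 3.53 × 10^-5 M.
Check: 0.024% ionized — well under 5%, approximation valid.
pH = −log(3.53 × 10^-5) = 4.45

pH = 4.45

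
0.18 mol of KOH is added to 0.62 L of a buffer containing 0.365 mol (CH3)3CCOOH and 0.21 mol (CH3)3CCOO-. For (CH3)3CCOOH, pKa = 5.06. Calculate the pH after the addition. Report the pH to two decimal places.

OH- converts (CH3)3CCOOH to (CH3)3CCOO-: (CH3)3CCOOH → 0.185 mol, (CH3)3CCOO- → 0.39 mol.
pH = pKa + log([A⁻]/[HA]) = 5.06 + log(0.39/0.185) = 5.06 +0.324

pH = 5.38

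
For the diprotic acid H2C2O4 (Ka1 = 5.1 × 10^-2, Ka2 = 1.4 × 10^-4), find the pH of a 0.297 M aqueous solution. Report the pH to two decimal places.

Since Ka1 ≫ Ka2, the first ionization dominates [H+].
Ka1 = x²/(0.297 − x) = 5.1 × 10^-2
Solving the quadratic: x = (−Ka1 + √(Ka1² + 4·Ka1·C₀))/2 = 1.00 × 10^-1 M
pH = −log(1.00 × 10^-1) = 1.00

pH = 1.00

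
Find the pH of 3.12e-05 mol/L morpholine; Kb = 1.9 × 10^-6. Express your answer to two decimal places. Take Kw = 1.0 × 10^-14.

pH = 8.83

C4H8ONH + H2O ⇌ C4H8ONH2+ + OH-
Let x = [OH-] at equilibrium. Kb = x²/(3.12e-05 − x).
x is not negligible relative to C₀; solve x² + 1.9e-06·x − 5.93e-11 = 0.
x = (−Kb + √(Kb² + 4·Kb·C₀))/2 = 6.81 × 10^-6 M
pOH = 5.17, so pH = 14.00 − pOH = 8.83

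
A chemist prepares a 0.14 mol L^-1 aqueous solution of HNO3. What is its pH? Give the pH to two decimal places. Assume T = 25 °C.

pH = 0.85

HNO3 is a strong acid and dissociates completely, so [H+] = 0.14 M.
pH = -log(0.14) = 0.85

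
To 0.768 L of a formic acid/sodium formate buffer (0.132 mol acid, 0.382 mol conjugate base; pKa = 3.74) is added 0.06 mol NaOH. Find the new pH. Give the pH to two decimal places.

After neutralization: n(HCOOH) = 0.072 mol, n(HCOO-) = 0.442 mol.
Henderson–Hasselbalch with mole ratio 0.442/0.072: pH = 3.74 + (+0.788)

pH = 4.53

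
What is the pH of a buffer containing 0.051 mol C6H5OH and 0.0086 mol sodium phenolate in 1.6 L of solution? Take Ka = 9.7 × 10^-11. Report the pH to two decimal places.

pH = 9.24

pKa = −log(9.7 × 10^-11) = 10.013
Using pH = pKa + log([base]/[acid]) with [base]/[acid] = 0.0086/0.051:
pH = 10.013 + (-0.773) = 9.24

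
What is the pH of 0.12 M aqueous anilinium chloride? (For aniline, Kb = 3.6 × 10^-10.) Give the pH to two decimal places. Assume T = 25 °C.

C6H5NH3+ is the conjugate acid of the weak base C6H5NH2.
Ka = Kw/Kb = 1.0×10^-14 / 3.6 × 10^-10 = 2.78 × 10^-5
From the ICE table, Ka = [H+]²/(0.12 − [H+]) = 2.78 × 10^-5.
Since Ka ≪ C₀, [H+] ≈ √(Ka·C₀) = 1.83 × 10^-3 M.
pH = −log[H+] = −log(1.83 × 10^-3) = 2.74

pH = 2.74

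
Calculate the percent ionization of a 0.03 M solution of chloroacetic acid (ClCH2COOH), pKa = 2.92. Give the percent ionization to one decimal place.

18.1%

ClCH2COOH ⇌ ClCH2COO- + H+; let x = [H+] at equilibrium.
Ka = 10^(−2.92) = 1.20 × 10^-3
Ka = x²/(C₀ − x); solving the quadratic gives x = 5.43 × 10^-3 M.
% ionization = x/C₀ × 100% = 5.43 × 10^-3/0.03 × 100% = 18.1%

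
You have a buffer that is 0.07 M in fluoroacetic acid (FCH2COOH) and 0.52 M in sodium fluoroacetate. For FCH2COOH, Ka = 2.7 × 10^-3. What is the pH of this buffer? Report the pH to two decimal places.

pKa = −log(2.7 × 10^-3) = 2.569
pH = pKa + log([A⁻]/[HA]) = 2.569 + log(0.52/0.07)
pH = 2.569 + (+0.871) = 3.44

pH = 3.44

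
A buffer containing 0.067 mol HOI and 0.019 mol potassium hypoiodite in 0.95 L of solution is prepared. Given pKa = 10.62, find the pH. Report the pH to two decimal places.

pH = pKa + log([A⁻]/[HA]) = 10.62 + log(0.019/0.067)
pH = 10.62 + (-0.547) = 10.07

pH = 10.07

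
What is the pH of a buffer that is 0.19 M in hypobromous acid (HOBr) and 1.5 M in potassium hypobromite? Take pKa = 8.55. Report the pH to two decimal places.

pH = 9.45

Using pH = pKa + log([base]/[acid]) with [base]/[acid] = 1.5/0.19:
pH = 8.55 + (+0.897) = 9.45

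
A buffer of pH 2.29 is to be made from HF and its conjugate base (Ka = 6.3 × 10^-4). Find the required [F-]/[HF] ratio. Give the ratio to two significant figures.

pKa = -log(6.3 × 10^-4) = 3.201
pH = pKa + log(r) ⇒ log(r) = 2.29 − 3.201 = -0.911
r = [F-]/[HF] = 10^(-0.911) = 0.123

ratio = 0.12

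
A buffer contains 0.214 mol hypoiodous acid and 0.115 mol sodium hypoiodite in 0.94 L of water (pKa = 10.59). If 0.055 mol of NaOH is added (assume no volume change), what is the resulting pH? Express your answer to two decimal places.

pH = 10.62

After neutralization: n(HOI) = 0.159 mol, n(OI-) = 0.17 mol.
Henderson–Hasselbalch with mole ratio 0.17/0.159: pH = 10.59 + (+0.029)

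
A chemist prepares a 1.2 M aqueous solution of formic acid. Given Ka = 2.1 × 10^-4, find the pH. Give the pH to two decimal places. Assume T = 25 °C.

pH = 1.80

HCOOH ⇌ HCOO- + H+
Let x = [H+] at equilibrium. Ka = x²/(1.2 − x).
Since Ka ≪ C₀, x ≈ √(Ka·C₀) = 1.59 × 10^-2 M.
(x/C₀ = 1.3% < 5%, so the approximation holds.)
pH = −log[H+] = −log(1.59 × 10^-2) = 1.80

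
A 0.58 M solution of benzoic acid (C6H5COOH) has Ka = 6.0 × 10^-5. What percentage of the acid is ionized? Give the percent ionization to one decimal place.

C6H5COOH ⇌ C6H5COO- + H+; let x = [H+] at equilibrium.
x ≈ √(Ka·C₀) = √(6.0 × 10^-5 × 0.58) = 5.90 × 10^-3 M
% ionization = x/C₀ × 100% = 5.90 × 10^-3/0.58 × 100% = 1.0%

1.0%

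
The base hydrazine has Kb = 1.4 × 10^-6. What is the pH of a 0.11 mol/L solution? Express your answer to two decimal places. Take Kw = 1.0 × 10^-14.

N2H4 + H2O ⇌ N2H5+ + OH-
From the ICE table, Kb = x²/(0.11 − x) = 1.4 × 10^-6.
Assume x ≪ 0.11: x ≈ √(1.4 × 10^-6 × 0.11) = 3.92 × 10^-4 M
pOH = −log(3.92 × 10^-4) = 3.41; pH = 14.00 − 3.41 = 10.59

pH = 10.59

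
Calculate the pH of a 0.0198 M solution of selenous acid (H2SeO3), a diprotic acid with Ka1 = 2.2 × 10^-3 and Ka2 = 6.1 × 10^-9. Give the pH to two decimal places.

Ka1 ≫ Ka2, so treat the first dissociation as the only significant source of H+.
Ka1 = x²/(0.0198 − x) = 2.2 × 10^-3
Solving the quadratic: x = (−Ka1 + √(Ka1² + 4·Ka1·C₀))/2 = 5.59 × 10^-3 M
pH = −log(5.59 × 10^-3) = 2.25

pH = 2.25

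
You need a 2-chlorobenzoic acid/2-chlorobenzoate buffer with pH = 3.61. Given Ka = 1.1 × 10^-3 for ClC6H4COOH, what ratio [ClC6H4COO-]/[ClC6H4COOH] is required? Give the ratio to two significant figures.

ratio = 4.5

pKa = -log(1.1 × 10^-3) = 2.959
pH = pKa + log(r) ⇒ log(r) = 3.61 − 2.959 = +0.651
r = [ClC6H4COO-]/[ClC6H4COOH] = 10^(+0.651) = 4.48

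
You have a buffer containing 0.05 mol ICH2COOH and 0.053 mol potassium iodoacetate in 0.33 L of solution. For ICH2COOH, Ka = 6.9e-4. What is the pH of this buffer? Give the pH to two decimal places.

pKa = −log(6.9 × 10^-4) = 3.161
Using pH = pKa + log([base]/[acid]) with [base]/[acid] = 0.053/0.05:
pH = 3.161 + (+0.025) = 3.19

pH = 3.19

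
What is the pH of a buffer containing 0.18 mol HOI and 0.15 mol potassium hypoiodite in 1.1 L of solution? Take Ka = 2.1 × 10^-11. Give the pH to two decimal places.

pKa = −log(2.1 × 10^-11) = 10.678
pH = pKa + log([A⁻]/[HA]) = 10.678 + log(0.15/0.18)
pH = 10.678 + (-0.079) = 10.60

pH = 10.60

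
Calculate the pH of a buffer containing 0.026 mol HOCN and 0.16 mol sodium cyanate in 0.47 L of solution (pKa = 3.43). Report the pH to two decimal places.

pH = 4.22

pH = pKa + log([A⁻]/[HA]) = 3.43 + log(0.16/0.026)
pH = 3.43 + (+0.789) = 4.22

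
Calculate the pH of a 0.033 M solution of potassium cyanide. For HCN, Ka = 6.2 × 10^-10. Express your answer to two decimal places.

CN- is the conjugate base of the weak acid HCN.
Kb = Kw/Ka = 1.0×10^-14 / 6.2 × 10^-10 = 1.61 × 10^-5
Let x = [OH-] at equilibrium. Kb = x²/(0.033 − x).
Neglecting x in the denominator: x = √(1.61 × 10^-5 × 0.033) = 7.29 × 10^-4 M
(x/C₀ = 2.2% < 5%, so the approximation holds.)
pOH = 3.14, so pH = 14.00 − pOH = 10.86

pH = 10.86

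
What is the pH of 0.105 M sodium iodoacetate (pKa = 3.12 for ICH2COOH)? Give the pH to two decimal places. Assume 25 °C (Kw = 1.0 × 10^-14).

pH = 8.07

ICH2COO- is the conjugate base of the weak acid ICH2COOH.
Ka = 10^(−3.12) = 7.59 × 10^-4
Kb = Kw/Ka = 1.0×10^-14 / 7.59 × 10^-4 = 1.32 × 10^-11
Kb = x²/(0.105 − x) = 1.32 × 10^-11
Assume x ≪ 0.105: x ≈ √(1.32 × 10^-11 × 0.105) = 1.18 × 10^-6 M
pOH = 5.93, so pH = 14.00 − pOH = 8.07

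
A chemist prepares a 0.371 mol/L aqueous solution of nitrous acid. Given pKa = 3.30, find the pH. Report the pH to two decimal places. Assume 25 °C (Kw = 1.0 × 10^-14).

pH = 1.87

HNO2 ⇌ NO2- + H+
Ka = 10^(−3.30) = 5.01 × 10^-4
Let x = [H+] at equilibrium. Ka = x²/(0.371 − x).
Neglecting x in the denominator: x = √(5.01 × 10^-4 × 0.371) = 1.36 × 10^-2 M
pH = −log(1.36 × 10^-2) = 1.87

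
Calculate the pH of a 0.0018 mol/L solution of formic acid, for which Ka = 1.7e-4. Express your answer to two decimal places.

HCOOH ⇌ HCOO- + H+
Ka = [H+]²/(0.0018 − [H+]) = 1.7 × 10^-4
[H+] is not negligible relative to C₀; solve [H+]² + 0.00017·[H+] − 3.06e-07 = 0.
[H+] = [−0.00017 + √(0.00017² + 1.22e-06)]/2 = 4.75 × 10^-4 M
pH = −log(4.75 × 10^-4) = 3.32

pH = 3.32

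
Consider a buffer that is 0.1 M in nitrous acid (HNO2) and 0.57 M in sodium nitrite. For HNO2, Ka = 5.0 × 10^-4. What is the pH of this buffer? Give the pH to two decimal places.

pKa = −log(5.0 × 10^-4) = 3.301
pH = pKa + log([A⁻]/[HA]) = 3.301 + log(0.57/0.1)
pH = 3.301 + (+0.756) = 4.06

pH = 4.06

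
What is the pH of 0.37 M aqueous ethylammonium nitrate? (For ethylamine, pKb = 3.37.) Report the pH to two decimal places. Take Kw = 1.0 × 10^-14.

C2H5NH3+ is the conjugate acid of the weak base C2H5NH2.
Kb = 10^(−3.37) = 4.27 × 10^-4
Ka = Kw/Kb = 1.0×10^-14 / 4.27 × 10^-4 = 2.34 × 10^-11
Let x = [H+] at equilibrium. Ka = x²/(0.37 − x).
Neglecting x in the denominator: x = √(2.34 × 10^-11 × 0.37) = 2.94 × 10^-6 M
Check: 0.0008% ionized — well under 5%, approximation valid.
pH = −log[H+] = −log(2.94 × 10^-6) = 5.53

pH = 5.53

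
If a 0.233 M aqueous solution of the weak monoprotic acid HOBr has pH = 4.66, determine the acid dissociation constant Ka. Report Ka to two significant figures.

Ka = 2.1 × 10^-9

[H+] = 10^(-4.66) = 2.19 × 10^-5 M
At equilibrium [HA] = 0.233 − 2.19 × 10^-5 = 2.33 × 10^-1 M
Ka = [H+][A-]/[HA] = (2.19 × 10^-5)² / 2.33 × 10^-1 = 2.1 × 10^-9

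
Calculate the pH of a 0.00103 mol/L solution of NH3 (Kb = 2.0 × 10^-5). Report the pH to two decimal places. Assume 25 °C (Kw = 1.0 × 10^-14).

pH = 10.13

NH3 + H2O ⇌ NH4+ + OH-
From the ICE table, Kb = [OH-]²/(0.00103 − [OH-]) = 2.0 × 10^-5.
[OH-] is not negligible relative to C₀; solve [OH-]² + 2e-05·[OH-] − 2.06e-08 = 0.
[OH-] = [−2e-05 + √(2e-05² + 8.24e-08)]/2 = 1.34 × 10^-4 M
pOH = 3.87, so pH = 14.00 − pOH = 10.13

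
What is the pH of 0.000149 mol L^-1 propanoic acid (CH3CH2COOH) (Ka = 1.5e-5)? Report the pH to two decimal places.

CH3CH2COOH ⇌ CH3CH2COO- + H+
Ka = x²/(0.000149 − x) = 1.5 × 10^-5
Here C₀/Ka ≈ 9.93, so the small-x approximation fails. Use the quadratic:
x = (−Ka + √(Ka² + 4·Ka·C₀))/2 = 4.04 × 10^-5 M
pH = −log[H+] = −log(4.04 × 10^-5) = 4.39

pH = 4.39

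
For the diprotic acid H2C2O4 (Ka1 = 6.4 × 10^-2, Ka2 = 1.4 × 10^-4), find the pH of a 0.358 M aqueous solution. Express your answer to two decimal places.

pH = 0.91

Ka1 ≫ Ka2, so treat the first dissociation as the only significant source of H+.
Ka1 = x²/(0.358 − x) = 6.4 × 10^-2
Solving the quadratic: x = (−Ka1 + √(Ka1² + 4·Ka1·C₀))/2 = 1.23 × 10^-1 M
pH = −log(1.23 × 10^-1) = 0.91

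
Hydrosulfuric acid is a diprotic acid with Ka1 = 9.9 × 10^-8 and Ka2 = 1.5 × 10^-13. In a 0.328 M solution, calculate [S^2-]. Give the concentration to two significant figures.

1.5 × 10^-13 M

First ionization gives [H+] ≈ [HS-] = 1.80 × 10^-4 M.
Second step: Ka2 = [H+][S^2-]/[HS-] ≈ [S^2-] (since [H+] ≈ [HS-]).
So [S^2-] ≈ Ka2.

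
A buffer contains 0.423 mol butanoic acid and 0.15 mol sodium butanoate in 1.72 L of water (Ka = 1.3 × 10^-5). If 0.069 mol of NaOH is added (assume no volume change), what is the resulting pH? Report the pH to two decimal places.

OH- converts CH3(CH2)2COOH to CH3(CH2)2COO-: CH3(CH2)2COOH → 0.354 mol, CH3(CH2)2COO- → 0.219 mol.
pKa = −log(1.3 × 10^-5) = 4.886
Henderson–Hasselbalch with mole ratio 0.219/0.354: pH = 4.886 + (-0.209)

pH = 4.68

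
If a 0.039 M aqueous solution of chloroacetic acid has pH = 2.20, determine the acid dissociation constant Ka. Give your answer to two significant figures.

[H+] = 10^(-2.20) = 6.31 × 10^-3 M
At equilibrium [HA] = 0.039 − 6.31 × 10^-3 = 3.27 × 10^-2 M
Ka = [H+][A-]/[HA] = (6.31 × 10^-3)² / 3.27 × 10^-2 = 1.2 × 10^-3

Ka = 1.2 × 10^-3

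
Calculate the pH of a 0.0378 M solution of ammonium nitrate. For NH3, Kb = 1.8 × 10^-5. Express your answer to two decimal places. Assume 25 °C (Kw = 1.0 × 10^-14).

pH = 5.34

NH4+ is the conjugate acid of the weak base NH3.
Ka = Kw/Kb = 1.0×10^-14 / 1.8 × 10^-5 = 5.56 × 10^-10
From the ICE table, Ka = [H+]²/(0.0378 − [H+]) = 5.56 × 10^-10.
Since Ka ≪ C₀, [H+] ≈ √(Ka·C₀) = 4.58 × 10^-6 M.
([H+]/C₀ = 0.012% < 5%, so the approximation holds.)
pH = −log(4.58 × 10^-6) = 5.34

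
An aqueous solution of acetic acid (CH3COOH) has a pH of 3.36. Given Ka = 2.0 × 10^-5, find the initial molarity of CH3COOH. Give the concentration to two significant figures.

C₀ = 1.0 × 10^-2 M

[H+] = 10^(-3.36) = 4.37 × 10^-4 M = x
Ka = x²/(C₀ − x) ⇒ C₀ = x + x²/Ka
C₀ = 4.37 × 10^-4 + (4.37 × 10^-4)²/(2.0 × 10^-5) = 9.99 × 10^-3 M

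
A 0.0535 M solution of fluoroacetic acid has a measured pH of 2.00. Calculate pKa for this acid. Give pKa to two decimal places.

[H+] = 10^(-2.00) = 1.00 × 10^-2 M
At equilibrium [HA] = 0.0535 − 1.00 × 10^-2 = 4.35 × 10^-2 M
Ka = [H+][A-]/[HA] = (1.00 × 10^-2)² / 4.35 × 10^-2 = 2.30 × 10^-3
pKa = -log(2.30 × 10^-3) = 2.64

pKa = 2.64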